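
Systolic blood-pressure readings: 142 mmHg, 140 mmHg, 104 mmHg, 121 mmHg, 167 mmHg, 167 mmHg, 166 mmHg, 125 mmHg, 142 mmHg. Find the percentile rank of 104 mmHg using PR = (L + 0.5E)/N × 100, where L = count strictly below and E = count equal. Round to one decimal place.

5.6

N = 9.
Strictly below 104: 0. Equal to 104: 1.
PR = (0 + 0.5·1)/9 × 100 = 5.6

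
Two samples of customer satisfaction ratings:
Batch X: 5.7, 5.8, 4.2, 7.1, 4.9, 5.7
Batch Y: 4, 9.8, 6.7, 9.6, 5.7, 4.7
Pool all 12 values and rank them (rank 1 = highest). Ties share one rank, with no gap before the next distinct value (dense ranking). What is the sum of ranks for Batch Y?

Sorted (descending): 9.8, 9.6, 7.1, 6.7, 5.8, 5.7, 5.7, 5.7, 4.9, 4.7, 4.2, 4
The 3 values of 5.7 share dense rank 6.
Remaining distinct values take the next consecutive integers.
Batch Y values → pooled ranks: 4→10, 9.8→1, 6.7→4, 9.6→2, 5.7→6, 4.7→8
Rank sum = 10 + 1 + 4 + 2 + 6 + 8 = 31

31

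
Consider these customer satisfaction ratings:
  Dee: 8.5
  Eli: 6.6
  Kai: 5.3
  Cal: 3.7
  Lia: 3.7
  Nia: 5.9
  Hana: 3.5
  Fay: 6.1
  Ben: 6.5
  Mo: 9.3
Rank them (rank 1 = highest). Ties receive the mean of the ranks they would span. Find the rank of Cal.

8.5

Sorted (descending): 9.3, 8.5, 6.6, 6.5, 6.1, 5.9, 5.3, 3.7, 3.7, 3.5
The 2 values of 3.7 occupy positions 8–9 → average rank (8+9)/2 = 8.5.
Cal has value 3.7 → rank 8.5.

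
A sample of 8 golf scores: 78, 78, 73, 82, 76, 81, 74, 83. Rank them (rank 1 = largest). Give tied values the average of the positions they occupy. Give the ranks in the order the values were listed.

4.5, 4.5, 8, 2, 6, 3, 7, 1

Sorted (descending): 83, 82, 81, 78, 78, 76, 74, 73
The 2 values of 78 occupy positions 4–5 → average rank (4+5)/2 = 4.5.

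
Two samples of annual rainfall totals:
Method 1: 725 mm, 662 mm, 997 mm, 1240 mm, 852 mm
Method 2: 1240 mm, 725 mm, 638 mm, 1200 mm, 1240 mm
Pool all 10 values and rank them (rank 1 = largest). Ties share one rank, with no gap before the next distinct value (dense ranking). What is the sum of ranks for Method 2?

16

Sorted (descending): 1240, 1240, 1240, 1200, 997, 852, 725, 725, 662, 638
The 3 values of 1240 share dense rank 1.
The 2 values of 725 share dense rank 5.
Remaining distinct values take the next consecutive integers.
Method 2 values → pooled ranks: 1240→1, 725→5, 638→7, 1200→2, 1240→1
Rank sum = 1 + 5 + 7 + 2 + 1 = 16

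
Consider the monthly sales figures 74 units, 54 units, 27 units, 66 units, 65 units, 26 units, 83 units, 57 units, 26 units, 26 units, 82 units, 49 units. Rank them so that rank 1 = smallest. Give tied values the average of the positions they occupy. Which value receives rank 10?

74

Sorted (ascending): 26, 26, 26, 27, 49, 54, 57, 65, 66, 74, 82, 83
The 3 values of 26 occupy positions 1–3 → average rank 2.
Rank 10 → value 74.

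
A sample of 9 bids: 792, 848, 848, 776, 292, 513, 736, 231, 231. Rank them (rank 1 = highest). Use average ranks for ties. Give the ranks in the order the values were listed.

3, 1.5, 1.5, 4, 7, 6, 5, 8.5, 8.5

Sorted (descending): 848, 848, 792, 776, 736, 513, 292, 231, 231
The 2 values of 848 occupy positions 1–2 → average rank (1+2)/2 = 1.5.
The 2 values of 231 occupy positions 8–9 → average rank (8+9)/2 = 8.5.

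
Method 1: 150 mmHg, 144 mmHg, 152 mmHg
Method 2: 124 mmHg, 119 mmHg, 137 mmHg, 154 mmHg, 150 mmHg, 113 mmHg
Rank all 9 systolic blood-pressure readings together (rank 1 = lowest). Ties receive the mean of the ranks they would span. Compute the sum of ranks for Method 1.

19.5

Sorted (ascending): 113, 119, 124, 137, 144, 150, 150, 152, 154
The 2 values of 150 occupy positions 6–7 → average rank (6+7)/2 = 6.5.
Method 1 values → pooled ranks: 150→6.5, 144→5, 152→8
Rank sum = 6.5 + 5 + 8 = 19.5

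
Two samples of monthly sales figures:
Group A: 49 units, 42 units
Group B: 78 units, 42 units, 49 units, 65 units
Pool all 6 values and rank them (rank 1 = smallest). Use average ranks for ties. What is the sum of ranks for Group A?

5

Sorted (ascending): 42, 42, 49, 49, 65, 78
The 2 values of 42 occupy positions 1–2 → average rank (1+2)/2 = 1.5.
The 2 values of 49 occupy positions 3–4 → average rank (3+4)/2 = 3.5.
Group A values → pooled ranks: 49→3.5, 42→1.5
Rank sum = 3.5 + 1.5 = 5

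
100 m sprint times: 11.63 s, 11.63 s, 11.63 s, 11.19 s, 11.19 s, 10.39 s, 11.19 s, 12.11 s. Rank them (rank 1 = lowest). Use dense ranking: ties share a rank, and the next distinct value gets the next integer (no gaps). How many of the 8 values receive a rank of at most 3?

Sorted (ascending): 10.39, 11.19, 11.19, 11.19, 11.63, 11.63, 11.63, 12.11
The 3 values of 11.19 share dense rank 2.
The 3 values of 11.63 share dense rank 3.
Remaining distinct values take the next consecutive integers.
Ranks ≤ 3: {1, 2, 2, 2, 3, 3, 3} → 7 values.

7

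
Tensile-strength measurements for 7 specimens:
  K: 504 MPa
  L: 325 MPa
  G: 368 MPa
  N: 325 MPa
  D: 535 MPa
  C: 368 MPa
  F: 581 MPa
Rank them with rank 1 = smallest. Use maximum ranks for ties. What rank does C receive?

Sorted (ascending): 325, 325, 368, 368, 504, 535, 581
The 2 values of 325 occupy positions 1–2 → each gets rank 2.
The 2 values of 368 occupy positions 3–4 → each gets rank 4.
C has value 368 MPa → rank 4.

4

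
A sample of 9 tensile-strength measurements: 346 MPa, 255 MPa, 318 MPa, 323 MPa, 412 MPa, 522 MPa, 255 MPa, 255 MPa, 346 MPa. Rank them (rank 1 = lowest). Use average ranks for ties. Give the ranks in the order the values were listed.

Sorted (ascending): 255, 255, 255, 318, 323, 346, 346, 412, 522
The 3 values of 255 occupy positions 1–3 → average rank 2.
The 2 values of 346 occupy positions 6–7 → average rank (6+7)/2 = 6.5.

6.5, 2, 4, 5, 8, 9, 2, 2, 6.5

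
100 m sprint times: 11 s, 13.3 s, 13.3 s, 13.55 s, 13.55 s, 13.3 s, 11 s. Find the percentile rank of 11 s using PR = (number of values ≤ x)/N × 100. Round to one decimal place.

28.6

N = 7.
Strictly below 11: 0. Equal to 11: 2.
PR = 2/7 × 100 = 28.6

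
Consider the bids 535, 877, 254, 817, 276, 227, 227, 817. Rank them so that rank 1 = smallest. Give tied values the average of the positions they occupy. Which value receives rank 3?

Sorted (ascending): 227, 227, 254, 276, 535, 817, 817, 877
The 2 values of 227 occupy positions 1–2 → average rank (1+2)/2 = 1.5.
The 2 values of 817 occupy positions 6–7 → average rank (6+7)/2 = 6.5.
Rank 3 → value 254.

254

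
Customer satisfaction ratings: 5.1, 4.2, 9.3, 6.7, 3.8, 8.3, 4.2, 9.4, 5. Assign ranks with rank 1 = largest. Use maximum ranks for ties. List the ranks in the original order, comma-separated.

Sorted (descending): 9.4, 9.3, 8.3, 6.7, 5.1, 5, 4.2, 4.2, 3.8
The 2 values of 4.2 occupy positions 7–8 → each gets rank 8.

5, 8, 2, 4, 9, 3, 8, 1, 6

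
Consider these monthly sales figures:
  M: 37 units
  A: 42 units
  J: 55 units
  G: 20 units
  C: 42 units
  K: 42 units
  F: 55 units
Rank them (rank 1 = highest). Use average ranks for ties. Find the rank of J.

Sorted (descending): 55, 55, 42, 42, 42, 37, 20
The 2 values of 55 occupy positions 1–2 → average rank (1+2)/2 = 1.5.
The 3 values of 42 occupy positions 3–5 → average rank 4.
J has value 55 units → rank 1.5.

1.5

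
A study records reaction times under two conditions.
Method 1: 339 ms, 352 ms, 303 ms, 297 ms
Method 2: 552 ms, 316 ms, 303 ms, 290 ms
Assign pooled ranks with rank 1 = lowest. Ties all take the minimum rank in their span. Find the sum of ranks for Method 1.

Sorted (ascending): 290, 297, 303, 303, 316, 339, 352, 552
The 2 values of 303 occupy positions 3–4 → each gets rank 3.
Method 1 values → pooled ranks: 339→6, 352→7, 303→3, 297→2
Rank sum = 6 + 7 + 3 + 2 = 18

18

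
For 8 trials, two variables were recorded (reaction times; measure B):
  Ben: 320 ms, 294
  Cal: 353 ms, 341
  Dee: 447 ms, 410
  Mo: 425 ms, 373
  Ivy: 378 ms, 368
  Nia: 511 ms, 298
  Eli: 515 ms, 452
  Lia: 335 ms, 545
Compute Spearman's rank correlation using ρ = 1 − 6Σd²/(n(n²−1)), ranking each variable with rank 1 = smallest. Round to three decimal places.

0.262

Ranks of variable 1: 1, 3, 6, 5, 4, 7, 8, 2
Ranks of variable 2: 1, 3, 6, 5, 4, 2, 7, 8
d = r₁ − r₂: 0, 0, 0, 0, 0, 5, 1, -6
d²: 0, 0, 0, 0, 0, 25, 1, 36; Σd² = 62
ρ = 1 − 6·62/(8·63) = 1 − 372/504 = 0.262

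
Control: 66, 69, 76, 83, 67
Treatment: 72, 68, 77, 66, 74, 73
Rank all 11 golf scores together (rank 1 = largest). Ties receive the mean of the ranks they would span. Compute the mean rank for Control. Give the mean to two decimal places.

Sorted (descending): 83, 77, 76, 74, 73, 72, 69, 68, 67, 66, 66
The 2 values of 66 occupy positions 10–11 → average rank (10+11)/2 = 10.5.
Control values → pooled ranks: 66→10.5, 69→7, 76→3, 83→1, 67→9
Mean rank = (10.5 + 7 + 3 + 1 + 9) / 5 = 6.10

6.10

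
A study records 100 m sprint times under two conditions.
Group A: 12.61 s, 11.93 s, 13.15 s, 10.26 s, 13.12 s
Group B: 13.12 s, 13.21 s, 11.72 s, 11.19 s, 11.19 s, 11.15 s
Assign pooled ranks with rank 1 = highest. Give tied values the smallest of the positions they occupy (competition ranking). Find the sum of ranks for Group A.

27

Sorted (descending): 13.21, 13.15, 13.12, 13.12, 12.61, 11.93, 11.72, 11.19, 11.19, 11.15, 10.26
The 2 values of 13.12 occupy positions 3–4 → each gets rank 3.
The 2 values of 11.19 occupy positions 8–9 → each gets rank 8.
Group A values → pooled ranks: 12.61→5, 11.93→6, 13.15→2, 10.26→11, 13.12→3
Rank sum = 5 + 6 + 2 + 11 + 3 = 27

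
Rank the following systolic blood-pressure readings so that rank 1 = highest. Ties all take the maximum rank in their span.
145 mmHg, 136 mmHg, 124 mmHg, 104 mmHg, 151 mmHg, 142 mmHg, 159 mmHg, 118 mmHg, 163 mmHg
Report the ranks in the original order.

4, 6, 7, 9, 3, 5, 2, 8, 1

Sorted (descending): 163, 159, 151, 145, 142, 136, 124, 118, 104
No ties — each value takes its position as its rank.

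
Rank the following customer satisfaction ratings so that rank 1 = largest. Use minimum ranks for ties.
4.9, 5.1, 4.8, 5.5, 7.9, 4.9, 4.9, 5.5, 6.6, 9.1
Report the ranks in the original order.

Sorted (descending): 9.1, 7.9, 6.6, 5.5, 5.5, 5.1, 4.9, 4.9, 4.9, 4.8
The 2 values of 5.5 occupy positions 4–5 → each gets rank 4.
The 3 values of 4.9 occupy positions 7–9 → each gets rank 7.

7, 6, 10, 4, 2, 7, 7, 4, 3, 1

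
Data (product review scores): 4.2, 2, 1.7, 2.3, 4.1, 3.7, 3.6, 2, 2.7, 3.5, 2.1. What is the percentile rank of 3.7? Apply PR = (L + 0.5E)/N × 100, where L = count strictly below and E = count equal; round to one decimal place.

77.3

N = 11.
Strictly below 3.7: 8. Equal to 3.7: 1.
PR = (8 + 0.5·1)/11 × 100 = 77.3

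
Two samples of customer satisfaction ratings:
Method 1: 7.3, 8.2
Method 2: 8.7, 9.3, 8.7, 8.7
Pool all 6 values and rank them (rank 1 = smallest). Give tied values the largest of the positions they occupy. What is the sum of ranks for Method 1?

3

Sorted (ascending): 7.3, 8.2, 8.7, 8.7, 8.7, 9.3
The 3 values of 8.7 occupy positions 3–5 → each gets rank 5.
Method 1 values → pooled ranks: 7.3→1, 8.2→2
Rank sum = 1 + 2 = 3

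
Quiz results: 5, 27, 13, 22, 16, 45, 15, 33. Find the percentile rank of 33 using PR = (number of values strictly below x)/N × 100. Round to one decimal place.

N = 8.
Strictly below 33: 6. Equal to 33: 1.
PR = 6/8 × 100 = 75.0

75.0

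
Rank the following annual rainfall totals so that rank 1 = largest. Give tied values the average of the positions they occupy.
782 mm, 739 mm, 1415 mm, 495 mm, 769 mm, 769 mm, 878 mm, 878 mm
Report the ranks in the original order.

Sorted (descending): 1415, 878, 878, 782, 769, 769, 739, 495
The 2 values of 878 occupy positions 2–3 → average rank (2+3)/2 = 2.5.
The 2 values of 769 occupy positions 5–6 → average rank (5+6)/2 = 5.5.

4, 7, 1, 8, 5.5, 5.5, 2.5, 2.5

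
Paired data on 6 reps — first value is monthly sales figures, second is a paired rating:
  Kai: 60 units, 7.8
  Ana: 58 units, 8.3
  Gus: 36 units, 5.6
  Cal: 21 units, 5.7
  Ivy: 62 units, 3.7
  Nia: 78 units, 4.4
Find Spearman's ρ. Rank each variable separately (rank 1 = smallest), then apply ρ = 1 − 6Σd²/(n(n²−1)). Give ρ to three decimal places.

-0.486

Ranks of variable 1: 4, 3, 2, 1, 5, 6
Ranks of variable 2: 5, 6, 3, 4, 1, 2
d = r₁ − r₂: -1, -3, -1, -3, 4, 4
d²: 1, 9, 1, 9, 16, 16; Σd² = 52
ρ = 1 − 6·52/(6·35) = 1 − 312/210 = -0.486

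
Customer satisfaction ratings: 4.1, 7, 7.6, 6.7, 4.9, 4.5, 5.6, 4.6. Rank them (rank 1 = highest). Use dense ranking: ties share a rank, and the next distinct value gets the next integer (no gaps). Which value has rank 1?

Sorted (descending): 7.6, 7, 6.7, 5.6, 4.9, 4.6, 4.5, 4.1
No ties — each value takes its position as its rank.
Rank 1 → value 7.6.

7.6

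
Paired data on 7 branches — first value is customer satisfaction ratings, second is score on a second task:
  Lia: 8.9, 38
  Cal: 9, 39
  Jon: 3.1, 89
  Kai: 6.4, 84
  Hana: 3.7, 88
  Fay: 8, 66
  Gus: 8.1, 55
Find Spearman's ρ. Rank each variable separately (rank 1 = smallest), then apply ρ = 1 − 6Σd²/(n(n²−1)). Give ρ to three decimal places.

-0.964

Ranks of variable 1: 6, 7, 1, 3, 2, 4, 5
Ranks of variable 2: 1, 2, 7, 5, 6, 4, 3
d = r₁ − r₂: 5, 5, -6, -2, -4, 0, 2
d²: 25, 25, 36, 4, 16, 0, 4; Σd² = 110
ρ = 1 − 6·110/(7·48) = 1 − 660/336 = -0.964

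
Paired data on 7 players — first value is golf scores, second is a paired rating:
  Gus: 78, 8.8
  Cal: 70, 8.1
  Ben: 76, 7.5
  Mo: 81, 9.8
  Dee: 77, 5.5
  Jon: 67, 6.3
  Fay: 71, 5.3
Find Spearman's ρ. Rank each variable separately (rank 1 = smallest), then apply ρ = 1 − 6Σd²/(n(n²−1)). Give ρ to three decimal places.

0.536

Ranks of variable 1: 6, 2, 4, 7, 5, 1, 3
Ranks of variable 2: 6, 5, 4, 7, 2, 3, 1
d = r₁ − r₂: 0, -3, 0, 0, 3, -2, 2
d²: 0, 9, 0, 0, 9, 4, 4; Σd² = 26
ρ = 1 − 6·26/(7·48) = 1 − 156/336 = 0.536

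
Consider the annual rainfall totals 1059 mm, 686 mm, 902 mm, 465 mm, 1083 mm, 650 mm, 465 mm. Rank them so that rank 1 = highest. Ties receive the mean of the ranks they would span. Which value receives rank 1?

Sorted (descending): 1083, 1059, 902, 686, 650, 465, 465
The 2 values of 465 occupy positions 6–7 → average rank (6+7)/2 = 6.5.
Rank 1 → value 1083.

1083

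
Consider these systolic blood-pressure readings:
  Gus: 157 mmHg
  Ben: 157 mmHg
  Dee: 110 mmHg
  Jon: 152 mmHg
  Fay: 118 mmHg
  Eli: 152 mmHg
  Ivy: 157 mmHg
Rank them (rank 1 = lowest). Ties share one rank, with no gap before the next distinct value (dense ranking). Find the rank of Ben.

Sorted (ascending): 110, 118, 152, 152, 157, 157, 157
The 2 values of 152 share dense rank 3.
The 3 values of 157 share dense rank 4.
Remaining distinct values take the next consecutive integers.
Ben has value 157 mmHg → rank 4.

4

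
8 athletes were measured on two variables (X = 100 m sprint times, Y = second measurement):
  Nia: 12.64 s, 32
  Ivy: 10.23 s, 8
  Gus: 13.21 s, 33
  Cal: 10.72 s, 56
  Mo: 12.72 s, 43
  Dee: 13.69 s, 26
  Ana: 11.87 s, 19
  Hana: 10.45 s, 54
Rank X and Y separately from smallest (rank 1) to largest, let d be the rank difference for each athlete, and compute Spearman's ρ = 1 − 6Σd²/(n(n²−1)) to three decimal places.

Ranks of variable 1: 5, 1, 7, 3, 6, 8, 4, 2
Ranks of variable 2: 4, 1, 5, 8, 6, 3, 2, 7
d = r₁ − r₂: 1, 0, 2, -5, 0, 5, 2, -5
d²: 1, 0, 4, 25, 0, 25, 4, 25; Σd² = 84
ρ = 1 − 6·84/(8·63) = 1 − 504/504 = 0.000

0.000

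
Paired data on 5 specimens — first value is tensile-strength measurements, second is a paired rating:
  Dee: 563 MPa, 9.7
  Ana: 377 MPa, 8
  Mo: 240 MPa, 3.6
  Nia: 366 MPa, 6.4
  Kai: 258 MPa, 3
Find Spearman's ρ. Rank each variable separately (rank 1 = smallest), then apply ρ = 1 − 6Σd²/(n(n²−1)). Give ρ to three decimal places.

Ranks of variable 1: 5, 4, 1, 3, 2
Ranks of variable 2: 5, 4, 2, 3, 1
d = r₁ − r₂: 0, 0, -1, 0, 1
d²: 0, 0, 1, 0, 1; Σd² = 2
ρ = 1 − 6·2/(5·24) = 1 − 12/120 = 0.900

0.900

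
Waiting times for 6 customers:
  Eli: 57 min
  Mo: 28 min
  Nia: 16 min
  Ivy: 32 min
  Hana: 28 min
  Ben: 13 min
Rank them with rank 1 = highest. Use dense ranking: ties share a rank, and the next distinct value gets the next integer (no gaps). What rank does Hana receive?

3

Sorted (descending): 57, 32, 28, 28, 16, 13
The 2 values of 28 share dense rank 3.
Remaining distinct values take the next consecutive integers.
Hana has value 28 min → rank 3.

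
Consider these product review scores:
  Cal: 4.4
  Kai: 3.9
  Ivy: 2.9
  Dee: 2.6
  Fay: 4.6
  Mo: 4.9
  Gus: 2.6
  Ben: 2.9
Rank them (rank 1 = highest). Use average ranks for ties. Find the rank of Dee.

7.5

Sorted (descending): 4.9, 4.6, 4.4, 3.9, 2.9, 2.9, 2.6, 2.6
The 2 values of 2.9 occupy positions 5–6 → average rank (5+6)/2 = 5.5.
The 2 values of 2.6 occupy positions 7–8 → average rank (7+8)/2 = 7.5.
Dee has value 2.6 → rank 7.5.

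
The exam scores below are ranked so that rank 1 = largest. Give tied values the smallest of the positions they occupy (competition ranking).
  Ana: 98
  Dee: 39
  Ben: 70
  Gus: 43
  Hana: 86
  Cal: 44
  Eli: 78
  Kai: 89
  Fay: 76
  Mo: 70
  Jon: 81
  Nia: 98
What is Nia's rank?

Sorted (descending): 98, 98, 89, 86, 81, 78, 76, 70, 70, 44, 43, 39
The 2 values of 98 occupy positions 1–2 → each gets rank 1.
The 2 values of 70 occupy positions 8–9 → each gets rank 8.
Nia has value 98 → rank 1.

1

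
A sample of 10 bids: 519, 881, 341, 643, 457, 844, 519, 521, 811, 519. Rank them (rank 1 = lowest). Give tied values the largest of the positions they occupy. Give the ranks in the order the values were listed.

5, 10, 1, 7, 2, 9, 5, 6, 8, 5

Sorted (ascending): 341, 457, 519, 519, 519, 521, 643, 811, 844, 881
The 3 values of 519 occupy positions 3–5 → each gets rank 5.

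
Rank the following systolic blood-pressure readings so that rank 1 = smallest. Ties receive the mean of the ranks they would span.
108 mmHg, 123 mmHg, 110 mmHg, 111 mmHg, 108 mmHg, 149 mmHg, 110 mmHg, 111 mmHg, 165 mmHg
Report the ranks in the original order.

1.5, 7, 3.5, 5.5, 1.5, 8, 3.5, 5.5, 9

Sorted (ascending): 108, 108, 110, 110, 111, 111, 123, 149, 165
The 2 values of 108 occupy positions 1–2 → average rank (1+2)/2 = 1.5.
The 2 values of 110 occupy positions 3–4 → average rank (3+4)/2 = 3.5.
The 2 values of 111 occupy positions 5–6 → average rank (5+6)/2 = 5.5.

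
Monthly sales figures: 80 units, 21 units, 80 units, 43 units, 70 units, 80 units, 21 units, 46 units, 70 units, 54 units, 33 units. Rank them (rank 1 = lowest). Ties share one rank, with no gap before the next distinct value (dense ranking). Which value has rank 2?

33

Sorted (ascending): 21, 21, 33, 43, 46, 54, 70, 70, 80, 80, 80
The 2 values of 21 share dense rank 1.
The 2 values of 70 share dense rank 6.
The 3 values of 80 share dense rank 7.
Remaining distinct values take the next consecutive integers.
Rank 2 → value 33.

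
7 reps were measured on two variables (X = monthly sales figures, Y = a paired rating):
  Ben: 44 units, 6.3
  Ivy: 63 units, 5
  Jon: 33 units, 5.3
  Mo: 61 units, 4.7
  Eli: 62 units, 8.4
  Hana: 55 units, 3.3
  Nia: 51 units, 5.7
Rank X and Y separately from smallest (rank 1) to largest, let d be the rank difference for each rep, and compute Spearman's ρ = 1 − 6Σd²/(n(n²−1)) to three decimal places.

Ranks of variable 1: 2, 7, 1, 5, 6, 4, 3
Ranks of variable 2: 6, 3, 4, 2, 7, 1, 5
d = r₁ − r₂: -4, 4, -3, 3, -1, 3, -2
d²: 16, 16, 9, 9, 1, 9, 4; Σd² = 64
ρ = 1 − 6·64/(7·48) = 1 − 384/336 = -0.143

-0.143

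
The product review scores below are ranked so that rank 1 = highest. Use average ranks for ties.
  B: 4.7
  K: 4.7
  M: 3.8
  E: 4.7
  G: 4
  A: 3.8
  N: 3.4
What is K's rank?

2

Sorted (descending): 4.7, 4.7, 4.7, 4, 3.8, 3.8, 3.4
The 3 values of 4.7 occupy positions 1–3 → average rank 2.
The 2 values of 3.8 occupy positions 5–6 → average rank (5+6)/2 = 5.5.
K has value 4.7 → rank 2.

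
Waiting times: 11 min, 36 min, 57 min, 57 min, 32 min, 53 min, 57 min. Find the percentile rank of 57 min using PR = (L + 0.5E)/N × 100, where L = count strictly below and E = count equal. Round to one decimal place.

78.6

N = 7.
Strictly below 57: 4. Equal to 57: 3.
PR = (4 + 0.5·3)/7 × 100 = 78.6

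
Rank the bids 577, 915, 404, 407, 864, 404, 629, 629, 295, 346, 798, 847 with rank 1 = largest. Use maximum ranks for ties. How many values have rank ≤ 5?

Sorted (descending): 915, 864, 847, 798, 629, 629, 577, 407, 404, 404, 346, 295
The 2 values of 629 occupy positions 5–6 → each gets rank 6.
The 2 values of 404 occupy positions 9–10 → each gets rank 10.
Ranks ≤ 5: {1, 2, 3, 4} → 4 values.

4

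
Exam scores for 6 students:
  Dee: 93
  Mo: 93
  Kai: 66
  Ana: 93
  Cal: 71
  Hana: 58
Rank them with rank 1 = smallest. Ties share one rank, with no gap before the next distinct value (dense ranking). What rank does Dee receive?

4

Sorted (ascending): 58, 66, 71, 93, 93, 93
The 3 values of 93 share dense rank 4.
Remaining distinct values take the next consecutive integers.
Dee has value 93 → rank 4.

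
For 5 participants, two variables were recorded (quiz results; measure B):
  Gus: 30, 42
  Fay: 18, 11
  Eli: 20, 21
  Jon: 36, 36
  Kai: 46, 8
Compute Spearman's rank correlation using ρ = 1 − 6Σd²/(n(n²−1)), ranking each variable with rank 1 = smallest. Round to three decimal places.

Ranks of variable 1: 3, 1, 2, 4, 5
Ranks of variable 2: 5, 2, 3, 4, 1
d = r₁ − r₂: -2, -1, -1, 0, 4
d²: 4, 1, 1, 0, 16; Σd² = 22
ρ = 1 − 6·22/(5·24) = 1 − 132/120 = -0.100

-0.100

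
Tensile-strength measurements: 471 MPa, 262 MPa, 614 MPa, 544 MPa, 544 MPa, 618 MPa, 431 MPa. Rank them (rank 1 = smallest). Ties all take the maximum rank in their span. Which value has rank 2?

Sorted (ascending): 262, 431, 471, 544, 544, 614, 618
The 2 values of 544 occupy positions 4–5 → each gets rank 5.
Rank 2 → value 431.

431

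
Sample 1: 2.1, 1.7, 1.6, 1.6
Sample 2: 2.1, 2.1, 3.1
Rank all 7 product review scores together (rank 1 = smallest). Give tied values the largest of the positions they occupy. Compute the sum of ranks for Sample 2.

19

Sorted (ascending): 1.6, 1.6, 1.7, 2.1, 2.1, 2.1, 3.1
The 2 values of 1.6 occupy positions 1–2 → each gets rank 2.
The 3 values of 2.1 occupy positions 4–6 → each gets rank 6.
Sample 2 values → pooled ranks: 2.1→6, 2.1→6, 3.1→7
Rank sum = 6 + 6 + 7 = 19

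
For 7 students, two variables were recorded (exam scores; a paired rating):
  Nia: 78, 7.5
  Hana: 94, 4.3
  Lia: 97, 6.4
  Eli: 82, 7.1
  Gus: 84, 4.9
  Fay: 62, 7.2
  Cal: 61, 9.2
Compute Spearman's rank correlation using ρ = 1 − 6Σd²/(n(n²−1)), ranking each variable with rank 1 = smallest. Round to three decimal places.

Ranks of variable 1: 3, 6, 7, 4, 5, 2, 1
Ranks of variable 2: 6, 1, 3, 4, 2, 5, 7
d = r₁ − r₂: -3, 5, 4, 0, 3, -3, -6
d²: 9, 25, 16, 0, 9, 9, 36; Σd² = 104
ρ = 1 − 6·104/(7·48) = 1 − 624/336 = -0.857

-0.857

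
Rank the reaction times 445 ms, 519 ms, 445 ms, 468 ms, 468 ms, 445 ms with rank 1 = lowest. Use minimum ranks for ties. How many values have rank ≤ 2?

3

Sorted (ascending): 445, 445, 445, 468, 468, 519
The 3 values of 445 occupy positions 1–3 → each gets rank 1.
The 2 values of 468 occupy positions 4–5 → each gets rank 4.
Ranks ≤ 2: {1, 1, 1} → 3 values.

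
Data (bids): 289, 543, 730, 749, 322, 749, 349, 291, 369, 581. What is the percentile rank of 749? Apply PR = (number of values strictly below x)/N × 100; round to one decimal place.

N = 10.
Strictly below 749: 8. Equal to 749: 2.
PR = 8/10 × 100 = 80.0

80.0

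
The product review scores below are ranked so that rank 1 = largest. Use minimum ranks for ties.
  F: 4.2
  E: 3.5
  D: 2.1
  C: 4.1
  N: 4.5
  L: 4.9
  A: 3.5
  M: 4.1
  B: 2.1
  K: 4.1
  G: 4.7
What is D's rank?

Sorted (descending): 4.9, 4.7, 4.5, 4.2, 4.1, 4.1, 4.1, 3.5, 3.5, 2.1, 2.1
The 3 values of 4.1 occupy positions 5–7 → each gets rank 5.
The 2 values of 3.5 occupy positions 8–9 → each gets rank 8.
The 2 values of 2.1 occupy positions 10–11 → each gets rank 10.
D has value 2.1 → rank 10.

10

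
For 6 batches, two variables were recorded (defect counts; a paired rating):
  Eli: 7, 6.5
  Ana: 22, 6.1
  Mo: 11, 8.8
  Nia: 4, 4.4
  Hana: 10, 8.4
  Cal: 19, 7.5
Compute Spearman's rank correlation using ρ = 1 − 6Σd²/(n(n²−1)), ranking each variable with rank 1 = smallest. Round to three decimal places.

Ranks of variable 1: 2, 6, 4, 1, 3, 5
Ranks of variable 2: 3, 2, 6, 1, 5, 4
d = r₁ − r₂: -1, 4, -2, 0, -2, 1
d²: 1, 16, 4, 0, 4, 1; Σd² = 26
ρ = 1 − 6·26/(6·35) = 1 − 156/210 = 0.257

0.257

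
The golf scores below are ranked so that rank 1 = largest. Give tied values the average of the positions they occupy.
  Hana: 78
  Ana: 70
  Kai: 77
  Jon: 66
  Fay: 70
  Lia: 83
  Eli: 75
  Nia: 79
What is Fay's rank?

6.5

Sorted (descending): 83, 79, 78, 77, 75, 70, 70, 66
The 2 values of 70 occupy positions 6–7 → average rank (6+7)/2 = 6.5.
Fay has value 70 → rank 6.5.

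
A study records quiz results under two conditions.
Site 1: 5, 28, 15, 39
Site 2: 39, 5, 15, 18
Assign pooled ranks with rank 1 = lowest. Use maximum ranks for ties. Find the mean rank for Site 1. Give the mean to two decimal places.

Sorted (ascending): 5, 5, 15, 15, 18, 28, 39, 39
The 2 values of 5 occupy positions 1–2 → each gets rank 2.
The 2 values of 15 occupy positions 3–4 → each gets rank 4.
The 2 values of 39 occupy positions 7–8 → each gets rank 8.
Site 1 values → pooled ranks: 5→2, 28→6, 15→4, 39→8
Mean rank = (2 + 6 + 4 + 8) / 4 = 5.00

5.00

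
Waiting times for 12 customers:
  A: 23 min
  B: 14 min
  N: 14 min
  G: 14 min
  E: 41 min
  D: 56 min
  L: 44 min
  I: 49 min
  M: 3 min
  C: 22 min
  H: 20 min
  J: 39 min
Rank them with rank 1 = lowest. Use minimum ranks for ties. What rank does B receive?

Sorted (ascending): 3, 14, 14, 14, 20, 22, 23, 39, 41, 44, 49, 56
The 3 values of 14 occupy positions 2–4 → each gets rank 2.
B has value 14 min → rank 2.

2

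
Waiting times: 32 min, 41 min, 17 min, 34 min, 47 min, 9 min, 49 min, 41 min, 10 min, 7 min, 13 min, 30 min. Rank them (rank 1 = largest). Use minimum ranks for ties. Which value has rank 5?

Sorted (descending): 49, 47, 41, 41, 34, 32, 30, 17, 13, 10, 9, 7
The 2 values of 41 occupy positions 3–4 → each gets rank 3.
Rank 5 → value 34.

34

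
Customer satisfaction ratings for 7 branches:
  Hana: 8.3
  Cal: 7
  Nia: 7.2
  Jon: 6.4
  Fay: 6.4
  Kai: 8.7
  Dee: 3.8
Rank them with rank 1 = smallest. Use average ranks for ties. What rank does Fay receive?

Sorted (ascending): 3.8, 6.4, 6.4, 7, 7.2, 8.3, 8.7
The 2 values of 6.4 occupy positions 2–3 → average rank (2+3)/2 = 2.5.
Fay has value 6.4 → rank 2.5.

2.5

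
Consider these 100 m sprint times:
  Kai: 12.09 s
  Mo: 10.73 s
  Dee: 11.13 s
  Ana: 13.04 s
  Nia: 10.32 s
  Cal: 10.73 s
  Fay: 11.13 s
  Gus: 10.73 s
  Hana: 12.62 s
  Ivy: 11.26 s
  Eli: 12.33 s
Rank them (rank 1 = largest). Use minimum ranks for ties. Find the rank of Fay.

Sorted (descending): 13.04, 12.62, 12.33, 12.09, 11.26, 11.13, 11.13, 10.73, 10.73, 10.73, 10.32
The 2 values of 11.13 occupy positions 6–7 → each gets rank 6.
The 3 values of 10.73 occupy positions 8–10 → each gets rank 8.
Fay has value 11.13 s → rank 6.

6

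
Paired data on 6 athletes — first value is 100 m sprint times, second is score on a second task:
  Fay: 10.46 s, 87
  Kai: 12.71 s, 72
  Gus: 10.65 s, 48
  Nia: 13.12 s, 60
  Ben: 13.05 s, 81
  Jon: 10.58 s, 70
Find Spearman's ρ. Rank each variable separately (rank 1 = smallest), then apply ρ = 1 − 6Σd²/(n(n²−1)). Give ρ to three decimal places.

-0.314

Ranks of variable 1: 1, 4, 3, 6, 5, 2
Ranks of variable 2: 6, 4, 1, 2, 5, 3
d = r₁ − r₂: -5, 0, 2, 4, 0, -1
d²: 25, 0, 4, 16, 0, 1; Σd² = 46
ρ = 1 − 6·46/(6·35) = 1 − 276/210 = -0.314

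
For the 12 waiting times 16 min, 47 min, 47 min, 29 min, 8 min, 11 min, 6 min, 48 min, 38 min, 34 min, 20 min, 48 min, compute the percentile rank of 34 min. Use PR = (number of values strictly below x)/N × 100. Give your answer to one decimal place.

50.0

N = 12.
Strictly below 34: 6. Equal to 34: 1.
PR = 6/12 × 100 = 50.0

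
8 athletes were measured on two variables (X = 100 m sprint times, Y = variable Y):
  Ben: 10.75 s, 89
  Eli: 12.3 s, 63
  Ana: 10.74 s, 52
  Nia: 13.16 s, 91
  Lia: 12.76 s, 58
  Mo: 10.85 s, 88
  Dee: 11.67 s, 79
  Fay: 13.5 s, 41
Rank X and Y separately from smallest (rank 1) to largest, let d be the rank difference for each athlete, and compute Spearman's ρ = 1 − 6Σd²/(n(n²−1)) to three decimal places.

Ranks of variable 1: 2, 5, 1, 7, 6, 3, 4, 8
Ranks of variable 2: 7, 4, 2, 8, 3, 6, 5, 1
d = r₁ − r₂: -5, 1, -1, -1, 3, -3, -1, 7
d²: 25, 1, 1, 1, 9, 9, 1, 49; Σd² = 96
ρ = 1 − 6·96/(8·63) = 1 − 576/504 = -0.143

-0.143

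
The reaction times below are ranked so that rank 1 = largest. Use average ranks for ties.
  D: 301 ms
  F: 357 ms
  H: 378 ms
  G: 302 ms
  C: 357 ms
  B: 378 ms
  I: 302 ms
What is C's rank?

Sorted (descending): 378, 378, 357, 357, 302, 302, 301
The 2 values of 378 occupy positions 1–2 → average rank (1+2)/2 = 1.5.
The 2 values of 357 occupy positions 3–4 → average rank (3+4)/2 = 3.5.
The 2 values of 302 occupy positions 5–6 → average rank (5+6)/2 = 5.5.
C has value 357 ms → rank 3.5.

3.5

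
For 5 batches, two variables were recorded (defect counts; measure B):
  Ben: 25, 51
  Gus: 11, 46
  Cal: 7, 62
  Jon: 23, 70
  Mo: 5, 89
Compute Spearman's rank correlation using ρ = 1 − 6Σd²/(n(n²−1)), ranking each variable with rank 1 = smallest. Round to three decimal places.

-0.500

Ranks of variable 1: 5, 3, 2, 4, 1
Ranks of variable 2: 2, 1, 3, 4, 5
d = r₁ − r₂: 3, 2, -1, 0, -4
d²: 9, 4, 1, 0, 16; Σd² = 30
ρ = 1 − 6·30/(5·24) = 1 − 180/120 = -0.500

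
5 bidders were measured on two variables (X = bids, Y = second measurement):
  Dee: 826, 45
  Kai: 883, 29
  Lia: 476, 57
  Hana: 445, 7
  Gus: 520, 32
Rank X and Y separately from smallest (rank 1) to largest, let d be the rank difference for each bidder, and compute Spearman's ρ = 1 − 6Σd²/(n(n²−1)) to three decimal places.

0.100

Ranks of variable 1: 4, 5, 2, 1, 3
Ranks of variable 2: 4, 2, 5, 1, 3
d = r₁ − r₂: 0, 3, -3, 0, 0
d²: 0, 9, 9, 0, 0; Σd² = 18
ρ = 1 − 6·18/(5·24) = 1 − 108/120 = 0.100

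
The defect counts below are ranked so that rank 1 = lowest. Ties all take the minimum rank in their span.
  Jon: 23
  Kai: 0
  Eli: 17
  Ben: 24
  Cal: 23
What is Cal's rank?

Sorted (ascending): 0, 17, 23, 23, 24
The 2 values of 23 occupy positions 3–4 → each gets rank 3.
Cal has value 23 → rank 3.

3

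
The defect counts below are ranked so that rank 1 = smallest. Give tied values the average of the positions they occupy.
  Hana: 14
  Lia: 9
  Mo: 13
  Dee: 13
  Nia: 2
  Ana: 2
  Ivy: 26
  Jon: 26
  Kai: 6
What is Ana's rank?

1.5

Sorted (ascending): 2, 2, 6, 9, 13, 13, 14, 26, 26
The 2 values of 2 occupy positions 1–2 → average rank (1+2)/2 = 1.5.
The 2 values of 13 occupy positions 5–6 → average rank (5+6)/2 = 5.5.
The 2 values of 26 occupy positions 8–9 → average rank (8+9)/2 = 8.5.
Ana has value 2 → rank 1.5.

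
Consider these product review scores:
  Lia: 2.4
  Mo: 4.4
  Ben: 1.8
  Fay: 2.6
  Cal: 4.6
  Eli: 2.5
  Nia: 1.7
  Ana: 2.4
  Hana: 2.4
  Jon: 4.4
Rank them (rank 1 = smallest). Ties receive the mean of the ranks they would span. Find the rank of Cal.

Sorted (ascending): 1.7, 1.8, 2.4, 2.4, 2.4, 2.5, 2.6, 4.4, 4.4, 4.6
The 3 values of 2.4 occupy positions 3–5 → average rank 4.
The 2 values of 4.4 occupy positions 8–9 → average rank (8+9)/2 = 8.5.
Cal has value 4.6 → rank 10.

10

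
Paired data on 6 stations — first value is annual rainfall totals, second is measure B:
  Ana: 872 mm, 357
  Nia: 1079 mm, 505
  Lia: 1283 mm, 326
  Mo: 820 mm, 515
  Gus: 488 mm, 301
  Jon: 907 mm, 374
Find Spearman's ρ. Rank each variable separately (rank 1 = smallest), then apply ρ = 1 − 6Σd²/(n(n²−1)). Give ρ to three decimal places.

0.086

Ranks of variable 1: 3, 5, 6, 2, 1, 4
Ranks of variable 2: 3, 5, 2, 6, 1, 4
d = r₁ − r₂: 0, 0, 4, -4, 0, 0
d²: 0, 0, 16, 16, 0, 0; Σd² = 32
ρ = 1 − 6·32/(6·35) = 1 − 192/210 = 0.086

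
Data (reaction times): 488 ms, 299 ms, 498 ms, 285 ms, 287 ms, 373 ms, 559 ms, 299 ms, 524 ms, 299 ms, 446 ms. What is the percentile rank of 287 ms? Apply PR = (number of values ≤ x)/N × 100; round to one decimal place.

N = 11.
Strictly below 287: 1. Equal to 287: 1.
PR = 2/11 × 100 = 18.2

18.2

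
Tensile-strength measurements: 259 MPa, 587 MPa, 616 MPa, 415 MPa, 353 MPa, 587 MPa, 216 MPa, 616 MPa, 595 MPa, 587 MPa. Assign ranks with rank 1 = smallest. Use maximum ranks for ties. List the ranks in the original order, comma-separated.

2, 7, 10, 4, 3, 7, 1, 10, 8, 7

Sorted (ascending): 216, 259, 353, 415, 587, 587, 587, 595, 616, 616
The 3 values of 587 occupy positions 5–7 → each gets rank 7.
The 2 values of 616 occupy positions 9–10 → each gets rank 10.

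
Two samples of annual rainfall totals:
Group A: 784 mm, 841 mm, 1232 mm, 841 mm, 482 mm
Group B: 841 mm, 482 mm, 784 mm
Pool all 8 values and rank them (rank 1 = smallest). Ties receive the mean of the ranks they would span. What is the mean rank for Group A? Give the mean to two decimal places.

5.00

Sorted (ascending): 482, 482, 784, 784, 841, 841, 841, 1232
The 2 values of 482 occupy positions 1–2 → average rank (1+2)/2 = 1.5.
The 2 values of 784 occupy positions 3–4 → average rank (3+4)/2 = 3.5.
The 3 values of 841 occupy positions 5–7 → average rank 6.
Group A values → pooled ranks: 784→3.5, 841→6, 1232→8, 841→6, 482→1.5
Mean rank = (3.5 + 6 + 8 + 6 + 1.5) / 5 = 5.00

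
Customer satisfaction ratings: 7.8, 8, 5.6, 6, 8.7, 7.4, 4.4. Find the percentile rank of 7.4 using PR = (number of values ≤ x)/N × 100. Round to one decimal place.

N = 7.
Strictly below 7.4: 3. Equal to 7.4: 1.
PR = 4/7 × 100 = 57.1

57.1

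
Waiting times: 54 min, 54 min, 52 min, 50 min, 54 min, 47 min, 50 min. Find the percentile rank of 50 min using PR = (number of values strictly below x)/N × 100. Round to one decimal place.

14.3

N = 7.
Strictly below 50: 1. Equal to 50: 2.
PR = 1/7 × 100 = 14.3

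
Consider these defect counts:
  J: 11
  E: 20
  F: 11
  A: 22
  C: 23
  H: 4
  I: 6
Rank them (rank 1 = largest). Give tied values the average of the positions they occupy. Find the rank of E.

Sorted (descending): 23, 22, 20, 11, 11, 6, 4
The 2 values of 11 occupy positions 4–5 → average rank (4+5)/2 = 4.5.
E has value 20 → rank 3.

3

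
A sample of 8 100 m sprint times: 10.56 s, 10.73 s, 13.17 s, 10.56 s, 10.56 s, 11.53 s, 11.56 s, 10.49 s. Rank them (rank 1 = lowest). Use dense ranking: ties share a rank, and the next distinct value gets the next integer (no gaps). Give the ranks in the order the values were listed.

Sorted (ascending): 10.49, 10.56, 10.56, 10.56, 10.73, 11.53, 11.56, 13.17
The 3 values of 10.56 share dense rank 2.
Remaining distinct values take the next consecutive integers.

2, 3, 6, 2, 2, 4, 5, 1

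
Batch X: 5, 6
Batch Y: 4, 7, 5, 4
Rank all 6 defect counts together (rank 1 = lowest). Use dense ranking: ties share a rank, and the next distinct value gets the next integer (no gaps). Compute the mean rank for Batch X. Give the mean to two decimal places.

2.50

Sorted (ascending): 4, 4, 5, 5, 6, 7
The 2 values of 4 share dense rank 1.
The 2 values of 5 share dense rank 2.
Remaining distinct values take the next consecutive integers.
Batch X values → pooled ranks: 5→2, 6→3
Mean rank = (2 + 3) / 2 = 2.50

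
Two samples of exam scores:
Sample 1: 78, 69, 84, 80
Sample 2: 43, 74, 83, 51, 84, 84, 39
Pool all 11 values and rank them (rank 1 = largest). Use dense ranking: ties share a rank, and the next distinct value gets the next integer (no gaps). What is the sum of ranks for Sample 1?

Sorted (descending): 84, 84, 84, 83, 80, 78, 74, 69, 51, 43, 39
The 3 values of 84 share dense rank 1.
Remaining distinct values take the next consecutive integers.
Sample 1 values → pooled ranks: 78→4, 69→6, 84→1, 80→3
Rank sum = 4 + 6 + 1 + 3 = 14

14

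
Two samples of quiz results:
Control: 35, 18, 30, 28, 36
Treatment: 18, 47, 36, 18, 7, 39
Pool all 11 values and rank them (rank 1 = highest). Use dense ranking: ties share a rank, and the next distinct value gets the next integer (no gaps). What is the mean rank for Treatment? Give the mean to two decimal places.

Sorted (descending): 47, 39, 36, 36, 35, 30, 28, 18, 18, 18, 7
The 2 values of 36 share dense rank 3.
The 3 values of 18 share dense rank 7.
Remaining distinct values take the next consecutive integers.
Treatment values → pooled ranks: 18→7, 47→1, 36→3, 18→7, 7→8, 39→2
Mean rank = (7 + 1 + 3 + 7 + 8 + 2) / 6 = 4.67

4.67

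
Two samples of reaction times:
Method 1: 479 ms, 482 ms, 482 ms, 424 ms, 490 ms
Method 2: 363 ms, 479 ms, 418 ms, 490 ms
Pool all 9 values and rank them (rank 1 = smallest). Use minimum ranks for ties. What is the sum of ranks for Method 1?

27

Sorted (ascending): 363, 418, 424, 479, 479, 482, 482, 490, 490
The 2 values of 479 occupy positions 4–5 → each gets rank 4.
The 2 values of 482 occupy positions 6–7 → each gets rank 6.
The 2 values of 490 occupy positions 8–9 → each gets rank 8.
Method 1 values → pooled ranks: 479→4, 482→6, 482→6, 424→3, 490→8
Rank sum = 4 + 6 + 6 + 3 + 8 = 27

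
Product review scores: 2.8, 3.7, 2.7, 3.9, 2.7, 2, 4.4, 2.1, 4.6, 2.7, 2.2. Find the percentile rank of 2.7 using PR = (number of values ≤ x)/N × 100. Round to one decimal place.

54.5

N = 11.
Strictly below 2.7: 3. Equal to 2.7: 3.
PR = 6/11 × 100 = 54.5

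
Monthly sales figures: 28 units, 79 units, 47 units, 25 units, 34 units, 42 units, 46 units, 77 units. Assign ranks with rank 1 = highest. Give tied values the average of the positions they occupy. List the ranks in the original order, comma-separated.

7, 1, 3, 8, 6, 5, 4, 2

Sorted (descending): 79, 77, 47, 46, 42, 34, 28, 25
No ties — each value takes its position as its rank.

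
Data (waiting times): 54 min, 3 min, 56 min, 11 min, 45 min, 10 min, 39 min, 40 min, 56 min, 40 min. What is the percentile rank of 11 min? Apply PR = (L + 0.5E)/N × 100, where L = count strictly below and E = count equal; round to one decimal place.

N = 10.
Strictly below 11: 2. Equal to 11: 1.
PR = (2 + 0.5·1)/10 × 100 = 25.0

25.0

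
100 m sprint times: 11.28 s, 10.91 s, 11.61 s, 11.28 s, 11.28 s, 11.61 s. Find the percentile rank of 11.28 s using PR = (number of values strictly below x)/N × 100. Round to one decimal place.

N = 6.
Strictly below 11.28: 1. Equal to 11.28: 3.
PR = 1/6 × 100 = 16.7

16.7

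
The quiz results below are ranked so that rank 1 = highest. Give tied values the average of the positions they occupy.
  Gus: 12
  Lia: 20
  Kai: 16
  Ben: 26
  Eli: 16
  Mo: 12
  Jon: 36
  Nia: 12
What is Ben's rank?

2

Sorted (descending): 36, 26, 20, 16, 16, 12, 12, 12
The 2 values of 16 occupy positions 4–5 → average rank (4+5)/2 = 4.5.
The 3 values of 12 occupy positions 6–8 → average rank 7.
Ben has value 26 → rank 2.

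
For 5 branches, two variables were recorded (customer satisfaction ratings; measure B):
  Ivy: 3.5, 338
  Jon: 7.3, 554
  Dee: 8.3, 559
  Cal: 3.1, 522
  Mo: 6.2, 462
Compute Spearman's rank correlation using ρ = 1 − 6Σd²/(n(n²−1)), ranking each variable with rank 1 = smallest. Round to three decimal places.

0.700

Ranks of variable 1: 2, 4, 5, 1, 3
Ranks of variable 2: 1, 4, 5, 3, 2
d = r₁ − r₂: 1, 0, 0, -2, 1
d²: 1, 0, 0, 4, 1; Σd² = 6
ρ = 1 − 6·6/(5·24) = 1 − 36/120 = 0.700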